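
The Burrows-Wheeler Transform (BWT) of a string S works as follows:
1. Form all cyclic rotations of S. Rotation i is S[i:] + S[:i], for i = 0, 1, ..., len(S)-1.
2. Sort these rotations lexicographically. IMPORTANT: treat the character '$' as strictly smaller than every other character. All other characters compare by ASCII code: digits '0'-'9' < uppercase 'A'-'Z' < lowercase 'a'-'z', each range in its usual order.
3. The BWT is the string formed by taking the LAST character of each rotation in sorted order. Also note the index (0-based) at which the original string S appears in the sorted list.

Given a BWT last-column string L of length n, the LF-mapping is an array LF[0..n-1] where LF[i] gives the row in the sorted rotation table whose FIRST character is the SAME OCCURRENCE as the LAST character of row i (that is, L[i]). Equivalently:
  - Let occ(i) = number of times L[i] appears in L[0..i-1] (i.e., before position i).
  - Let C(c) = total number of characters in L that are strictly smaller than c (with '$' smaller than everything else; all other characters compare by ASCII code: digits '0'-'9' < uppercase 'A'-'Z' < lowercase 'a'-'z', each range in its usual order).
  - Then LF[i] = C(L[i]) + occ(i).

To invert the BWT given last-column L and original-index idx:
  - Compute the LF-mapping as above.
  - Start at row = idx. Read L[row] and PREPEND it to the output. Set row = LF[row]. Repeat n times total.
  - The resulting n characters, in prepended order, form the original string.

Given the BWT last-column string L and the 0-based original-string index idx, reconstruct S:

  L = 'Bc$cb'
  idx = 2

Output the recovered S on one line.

LF mapping: 1 3 0 4 2
Walk LF starting at row 2, prepending L[row]:
  step 1: row=2, L[2]='$', prepend. Next row=LF[2]=0
  step 2: row=0, L[0]='B', prepend. Next row=LF[0]=1
  step 3: row=1, L[1]='c', prepend. Next row=LF[1]=3
  step 4: row=3, L[3]='c', prepend. Next row=LF[3]=4
  step 5: row=4, L[4]='b', prepend. Next row=LF[4]=2
Reversed output: bccB$

Answer: bccB$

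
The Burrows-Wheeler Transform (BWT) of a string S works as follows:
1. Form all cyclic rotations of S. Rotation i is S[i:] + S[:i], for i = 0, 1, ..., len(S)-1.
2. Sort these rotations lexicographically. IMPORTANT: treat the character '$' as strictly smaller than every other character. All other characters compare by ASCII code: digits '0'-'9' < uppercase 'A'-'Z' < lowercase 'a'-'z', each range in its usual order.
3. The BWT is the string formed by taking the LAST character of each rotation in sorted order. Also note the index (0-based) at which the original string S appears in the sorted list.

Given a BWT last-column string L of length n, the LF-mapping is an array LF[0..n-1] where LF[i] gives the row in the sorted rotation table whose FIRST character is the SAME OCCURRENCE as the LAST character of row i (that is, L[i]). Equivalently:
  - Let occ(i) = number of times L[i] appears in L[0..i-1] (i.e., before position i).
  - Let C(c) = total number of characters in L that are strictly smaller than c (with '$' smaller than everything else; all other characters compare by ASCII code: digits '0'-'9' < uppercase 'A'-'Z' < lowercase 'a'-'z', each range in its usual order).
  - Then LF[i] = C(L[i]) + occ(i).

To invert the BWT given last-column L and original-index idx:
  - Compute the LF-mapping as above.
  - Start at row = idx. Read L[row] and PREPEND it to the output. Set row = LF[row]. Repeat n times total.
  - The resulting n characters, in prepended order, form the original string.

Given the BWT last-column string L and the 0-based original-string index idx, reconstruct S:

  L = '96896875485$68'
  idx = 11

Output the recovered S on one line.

Answer: 8958866485769$

Derivation:
LF mapping: 12 4 8 13 5 9 7 2 1 10 3 0 6 11
Walk LF starting at row 11, prepending L[row]:
  step 1: row=11, L[11]='$', prepend. Next row=LF[11]=0
  step 2: row=0, L[0]='9', prepend. Next row=LF[0]=12
  step 3: row=12, L[12]='6', prepend. Next row=LF[12]=6
  step 4: row=6, L[6]='7', prepend. Next row=LF[6]=7
  step 5: row=7, L[7]='5', prepend. Next row=LF[7]=2
  step 6: row=2, L[2]='8', prepend. Next row=LF[2]=8
  step 7: row=8, L[8]='4', prepend. Next row=LF[8]=1
  step 8: row=1, L[1]='6', prepend. Next row=LF[1]=4
  step 9: row=4, L[4]='6', prepend. Next row=LF[4]=5
  step 10: row=5, L[5]='8', prepend. Next row=LF[5]=9
  step 11: row=9, L[9]='8', prepend. Next row=LF[9]=10
  step 12: row=10, L[10]='5', prepend. Next row=LF[10]=3
  step 13: row=3, L[3]='9', prepend. Next row=LF[3]=13
  step 14: row=13, L[13]='8', prepend. Next row=LF[13]=11
Reversed output: 8958866485769$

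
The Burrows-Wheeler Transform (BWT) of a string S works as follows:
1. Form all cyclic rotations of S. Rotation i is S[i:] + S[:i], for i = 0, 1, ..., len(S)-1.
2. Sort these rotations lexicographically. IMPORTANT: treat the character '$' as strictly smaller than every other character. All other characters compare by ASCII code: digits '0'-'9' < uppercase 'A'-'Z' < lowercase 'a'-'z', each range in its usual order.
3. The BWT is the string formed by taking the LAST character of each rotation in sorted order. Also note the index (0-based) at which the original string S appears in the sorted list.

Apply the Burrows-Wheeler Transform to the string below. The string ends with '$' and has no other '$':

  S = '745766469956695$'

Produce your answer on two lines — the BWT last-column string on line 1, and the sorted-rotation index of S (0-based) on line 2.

All 16 rotations (rotation i = S[i:]+S[:i]):
  rot[0] = 745766469956695$
  rot[1] = 45766469956695$7
  rot[2] = 5766469956695$74
  rot[3] = 766469956695$745
  rot[4] = 66469956695$7457
  rot[5] = 6469956695$74576
  rot[6] = 469956695$745766
  rot[7] = 69956695$7457664
  rot[8] = 9956695$74576646
  rot[9] = 956695$745766469
  rot[10] = 56695$7457664699
  rot[11] = 6695$74576646995
  rot[12] = 695$745766469956
  rot[13] = 95$7457664699566
  rot[14] = 5$74576646995669
  rot[15] = $745766469956695
Sorted (with $ < everything):
  sorted[0] = $745766469956695  (last char: '5')
  sorted[1] = 45766469956695$7  (last char: '7')
  sorted[2] = 469956695$745766  (last char: '6')
  sorted[3] = 5$74576646995669  (last char: '9')
  sorted[4] = 56695$7457664699  (last char: '9')
  sorted[5] = 5766469956695$74  (last char: '4')
  sorted[6] = 6469956695$74576  (last char: '6')
  sorted[7] = 66469956695$7457  (last char: '7')
  sorted[8] = 6695$74576646995  (last char: '5')
  sorted[9] = 695$745766469956  (last char: '6')
  sorted[10] = 69956695$7457664  (last char: '4')
  sorted[11] = 745766469956695$  (last char: '$')
  sorted[12] = 766469956695$745  (last char: '5')
  sorted[13] = 95$7457664699566  (last char: '6')
  sorted[14] = 956695$745766469  (last char: '9')
  sorted[15] = 9956695$74576646  (last char: '6')
Last column: 57699467564$5696
Original string S is at sorted index 11

Answer: 57699467564$5696
11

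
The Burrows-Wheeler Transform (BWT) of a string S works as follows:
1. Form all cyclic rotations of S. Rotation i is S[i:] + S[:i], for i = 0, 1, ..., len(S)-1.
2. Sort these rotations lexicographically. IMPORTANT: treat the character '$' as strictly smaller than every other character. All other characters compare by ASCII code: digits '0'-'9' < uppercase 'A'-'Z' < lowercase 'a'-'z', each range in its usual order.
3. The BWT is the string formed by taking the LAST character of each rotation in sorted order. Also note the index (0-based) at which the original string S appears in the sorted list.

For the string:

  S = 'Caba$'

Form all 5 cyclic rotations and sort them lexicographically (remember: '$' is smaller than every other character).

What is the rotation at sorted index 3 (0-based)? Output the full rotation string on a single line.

All 5 rotations (rotation i = S[i:]+S[:i]):
  rot[0] = Caba$
  rot[1] = aba$C
  rot[2] = ba$Ca
  rot[3] = a$Cab
  rot[4] = $Caba
Sorted (with $ < everything):
  sorted[0] = $Caba
  sorted[1] = Caba$
  sorted[2] = a$Cab
  sorted[3] = aba$C
  sorted[4] = ba$Ca
sorted[3] = aba$C

Answer: aba$C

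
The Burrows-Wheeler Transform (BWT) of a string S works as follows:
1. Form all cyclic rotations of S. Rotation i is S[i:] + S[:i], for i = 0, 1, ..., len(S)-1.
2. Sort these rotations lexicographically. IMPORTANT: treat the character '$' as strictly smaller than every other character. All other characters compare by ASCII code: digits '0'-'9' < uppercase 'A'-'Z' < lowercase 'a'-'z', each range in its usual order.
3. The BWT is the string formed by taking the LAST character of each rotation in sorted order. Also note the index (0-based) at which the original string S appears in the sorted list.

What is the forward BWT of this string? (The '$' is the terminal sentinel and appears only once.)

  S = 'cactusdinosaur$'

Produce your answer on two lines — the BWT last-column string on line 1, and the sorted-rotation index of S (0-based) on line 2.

All 15 rotations (rotation i = S[i:]+S[:i]):
  rot[0] = cactusdinosaur$
  rot[1] = actusdinosaur$c
  rot[2] = ctusdinosaur$ca
  rot[3] = tusdinosaur$cac
  rot[4] = usdinosaur$cact
  rot[5] = sdinosaur$cactu
  rot[6] = dinosaur$cactus
  rot[7] = inosaur$cactusd
  rot[8] = nosaur$cactusdi
  rot[9] = osaur$cactusdin
  rot[10] = saur$cactusdino
  rot[11] = aur$cactusdinos
  rot[12] = ur$cactusdinosa
  rot[13] = r$cactusdinosau
  rot[14] = $cactusdinosaur
Sorted (with $ < everything):
  sorted[0] = $cactusdinosaur  (last char: 'r')
  sorted[1] = actusdinosaur$c  (last char: 'c')
  sorted[2] = aur$cactusdinos  (last char: 's')
  sorted[3] = cactusdinosaur$  (last char: '$')
  sorted[4] = ctusdinosaur$ca  (last char: 'a')
  sorted[5] = dinosaur$cactus  (last char: 's')
  sorted[6] = inosaur$cactusd  (last char: 'd')
  sorted[7] = nosaur$cactusdi  (last char: 'i')
  sorted[8] = osaur$cactusdin  (last char: 'n')
  sorted[9] = r$cactusdinosau  (last char: 'u')
  sorted[10] = saur$cactusdino  (last char: 'o')
  sorted[11] = sdinosaur$cactu  (last char: 'u')
  sorted[12] = tusdinosaur$cac  (last char: 'c')
  sorted[13] = ur$cactusdinosa  (last char: 'a')
  sorted[14] = usdinosaur$cact  (last char: 't')
Last column: rcs$asdinuoucat
Original string S is at sorted index 3

Answer: rcs$asdinuoucat
3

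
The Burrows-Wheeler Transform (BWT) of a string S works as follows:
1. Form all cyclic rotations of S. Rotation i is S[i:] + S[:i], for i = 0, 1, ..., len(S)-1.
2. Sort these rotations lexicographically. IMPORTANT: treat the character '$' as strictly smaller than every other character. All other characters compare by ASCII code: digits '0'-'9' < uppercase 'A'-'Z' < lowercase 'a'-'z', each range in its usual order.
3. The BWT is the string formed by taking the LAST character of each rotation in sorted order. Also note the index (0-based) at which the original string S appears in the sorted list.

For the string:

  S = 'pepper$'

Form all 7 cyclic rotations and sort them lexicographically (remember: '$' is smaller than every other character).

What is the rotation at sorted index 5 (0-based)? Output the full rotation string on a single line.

Answer: pper$pe

Derivation:
All 7 rotations (rotation i = S[i:]+S[:i]):
  rot[0] = pepper$
  rot[1] = epper$p
  rot[2] = pper$pe
  rot[3] = per$pep
  rot[4] = er$pepp
  rot[5] = r$peppe
  rot[6] = $pepper
Sorted (with $ < everything):
  sorted[0] = $pepper
  sorted[1] = epper$p
  sorted[2] = er$pepp
  sorted[3] = pepper$
  sorted[4] = per$pep
  sorted[5] = pper$pe
  sorted[6] = r$peppe
sorted[5] = pper$pe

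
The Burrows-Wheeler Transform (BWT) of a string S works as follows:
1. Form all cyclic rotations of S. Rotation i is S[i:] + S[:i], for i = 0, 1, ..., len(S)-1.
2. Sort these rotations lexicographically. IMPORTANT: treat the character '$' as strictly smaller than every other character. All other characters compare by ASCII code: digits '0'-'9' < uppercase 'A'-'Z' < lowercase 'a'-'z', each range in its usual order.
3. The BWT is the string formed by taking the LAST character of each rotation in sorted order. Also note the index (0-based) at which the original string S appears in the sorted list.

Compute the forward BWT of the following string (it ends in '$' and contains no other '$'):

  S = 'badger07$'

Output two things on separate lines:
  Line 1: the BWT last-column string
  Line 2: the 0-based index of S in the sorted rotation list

All 9 rotations (rotation i = S[i:]+S[:i]):
  rot[0] = badger07$
  rot[1] = adger07$b
  rot[2] = dger07$ba
  rot[3] = ger07$bad
  rot[4] = er07$badg
  rot[5] = r07$badge
  rot[6] = 07$badger
  rot[7] = 7$badger0
  rot[8] = $badger07
Sorted (with $ < everything):
  sorted[0] = $badger07  (last char: '7')
  sorted[1] = 07$badger  (last char: 'r')
  sorted[2] = 7$badger0  (last char: '0')
  sorted[3] = adger07$b  (last char: 'b')
  sorted[4] = badger07$  (last char: '$')
  sorted[5] = dger07$ba  (last char: 'a')
  sorted[6] = er07$badg  (last char: 'g')
  sorted[7] = ger07$bad  (last char: 'd')
  sorted[8] = r07$badge  (last char: 'e')
Last column: 7r0b$agde
Original string S is at sorted index 4

Answer: 7r0b$agde
4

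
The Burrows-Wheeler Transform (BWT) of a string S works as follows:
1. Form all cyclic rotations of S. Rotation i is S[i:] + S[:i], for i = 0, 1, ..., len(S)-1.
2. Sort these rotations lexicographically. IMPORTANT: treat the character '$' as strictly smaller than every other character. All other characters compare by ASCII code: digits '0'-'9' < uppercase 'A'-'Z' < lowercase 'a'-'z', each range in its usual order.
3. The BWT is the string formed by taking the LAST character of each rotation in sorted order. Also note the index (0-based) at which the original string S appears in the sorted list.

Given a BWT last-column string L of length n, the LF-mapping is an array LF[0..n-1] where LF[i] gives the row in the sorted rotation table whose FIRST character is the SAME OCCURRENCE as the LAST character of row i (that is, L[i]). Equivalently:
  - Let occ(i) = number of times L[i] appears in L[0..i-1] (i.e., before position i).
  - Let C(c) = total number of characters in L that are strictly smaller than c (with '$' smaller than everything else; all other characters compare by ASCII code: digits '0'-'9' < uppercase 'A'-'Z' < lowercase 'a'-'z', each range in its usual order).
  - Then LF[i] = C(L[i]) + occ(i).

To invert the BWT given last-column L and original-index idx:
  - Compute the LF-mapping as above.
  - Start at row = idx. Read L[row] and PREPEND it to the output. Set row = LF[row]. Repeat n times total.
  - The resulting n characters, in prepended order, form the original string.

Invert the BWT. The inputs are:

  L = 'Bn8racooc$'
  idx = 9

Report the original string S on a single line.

LF mapping: 2 6 1 9 3 4 7 8 5 0
Walk LF starting at row 9, prepending L[row]:
  step 1: row=9, L[9]='$', prepend. Next row=LF[9]=0
  step 2: row=0, L[0]='B', prepend. Next row=LF[0]=2
  step 3: row=2, L[2]='8', prepend. Next row=LF[2]=1
  step 4: row=1, L[1]='n', prepend. Next row=LF[1]=6
  step 5: row=6, L[6]='o', prepend. Next row=LF[6]=7
  step 6: row=7, L[7]='o', prepend. Next row=LF[7]=8
  step 7: row=8, L[8]='c', prepend. Next row=LF[8]=5
  step 8: row=5, L[5]='c', prepend. Next row=LF[5]=4
  step 9: row=4, L[4]='a', prepend. Next row=LF[4]=3
  step 10: row=3, L[3]='r', prepend. Next row=LF[3]=9
Reversed output: raccoon8B$

Answer: raccoon8B$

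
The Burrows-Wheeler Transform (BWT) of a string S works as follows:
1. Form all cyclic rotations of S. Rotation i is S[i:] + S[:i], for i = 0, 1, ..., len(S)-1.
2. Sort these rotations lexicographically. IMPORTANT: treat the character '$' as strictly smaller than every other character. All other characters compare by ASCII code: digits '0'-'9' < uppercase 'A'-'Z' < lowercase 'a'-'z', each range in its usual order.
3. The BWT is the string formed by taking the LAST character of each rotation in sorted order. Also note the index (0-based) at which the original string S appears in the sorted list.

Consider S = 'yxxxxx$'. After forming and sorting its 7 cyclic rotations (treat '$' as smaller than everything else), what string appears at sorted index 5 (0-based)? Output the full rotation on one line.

Answer: xxxxx$y

Derivation:
All 7 rotations (rotation i = S[i:]+S[:i]):
  rot[0] = yxxxxx$
  rot[1] = xxxxx$y
  rot[2] = xxxx$yx
  rot[3] = xxx$yxx
  rot[4] = xx$yxxx
  rot[5] = x$yxxxx
  rot[6] = $yxxxxx
Sorted (with $ < everything):
  sorted[0] = $yxxxxx
  sorted[1] = x$yxxxx
  sorted[2] = xx$yxxx
  sorted[3] = xxx$yxx
  sorted[4] = xxxx$yx
  sorted[5] = xxxxx$y
  sorted[6] = yxxxxx$
sorted[5] = xxxxx$y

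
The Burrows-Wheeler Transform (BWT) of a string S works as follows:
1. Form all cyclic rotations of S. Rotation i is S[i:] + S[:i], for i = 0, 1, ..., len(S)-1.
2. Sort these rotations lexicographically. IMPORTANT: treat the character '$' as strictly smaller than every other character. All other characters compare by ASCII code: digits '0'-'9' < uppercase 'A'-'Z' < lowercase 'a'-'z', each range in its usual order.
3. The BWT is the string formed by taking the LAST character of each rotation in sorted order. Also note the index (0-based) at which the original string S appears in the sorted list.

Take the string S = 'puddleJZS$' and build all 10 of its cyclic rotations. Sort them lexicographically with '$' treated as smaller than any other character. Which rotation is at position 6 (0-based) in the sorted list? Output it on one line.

All 10 rotations (rotation i = S[i:]+S[:i]):
  rot[0] = puddleJZS$
  rot[1] = uddleJZS$p
  rot[2] = ddleJZS$pu
  rot[3] = dleJZS$pud
  rot[4] = leJZS$pudd
  rot[5] = eJZS$puddl
  rot[6] = JZS$puddle
  rot[7] = ZS$puddleJ
  rot[8] = S$puddleJZ
  rot[9] = $puddleJZS
Sorted (with $ < everything):
  sorted[0] = $puddleJZS
  sorted[1] = JZS$puddle
  sorted[2] = S$puddleJZ
  sorted[3] = ZS$puddleJ
  sorted[4] = ddleJZS$pu
  sorted[5] = dleJZS$pud
  sorted[6] = eJZS$puddl
  sorted[7] = leJZS$pudd
  sorted[8] = puddleJZS$
  sorted[9] = uddleJZS$p
sorted[6] = eJZS$puddl

Answer: eJZS$puddl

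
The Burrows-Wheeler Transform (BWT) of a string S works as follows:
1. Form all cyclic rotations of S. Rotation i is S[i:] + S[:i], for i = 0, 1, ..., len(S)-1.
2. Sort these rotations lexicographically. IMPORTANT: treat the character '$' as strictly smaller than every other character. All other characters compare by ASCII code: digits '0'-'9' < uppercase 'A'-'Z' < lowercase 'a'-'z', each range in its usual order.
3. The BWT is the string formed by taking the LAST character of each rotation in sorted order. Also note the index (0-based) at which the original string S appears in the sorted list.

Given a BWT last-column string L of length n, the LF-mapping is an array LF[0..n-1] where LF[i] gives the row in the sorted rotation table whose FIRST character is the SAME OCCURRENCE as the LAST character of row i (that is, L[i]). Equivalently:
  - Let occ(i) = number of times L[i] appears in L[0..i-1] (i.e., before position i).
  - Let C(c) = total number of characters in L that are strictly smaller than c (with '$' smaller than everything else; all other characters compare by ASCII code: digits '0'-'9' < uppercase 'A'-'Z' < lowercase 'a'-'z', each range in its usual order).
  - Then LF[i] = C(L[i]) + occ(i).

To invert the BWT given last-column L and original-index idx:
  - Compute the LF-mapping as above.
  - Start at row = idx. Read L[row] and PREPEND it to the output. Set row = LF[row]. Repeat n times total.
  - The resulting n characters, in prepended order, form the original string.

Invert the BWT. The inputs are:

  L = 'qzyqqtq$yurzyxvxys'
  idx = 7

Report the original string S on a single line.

LF mapping: 1 16 12 2 3 7 4 0 13 8 5 17 14 10 9 11 15 6
Walk LF starting at row 7, prepending L[row]:
  step 1: row=7, L[7]='$', prepend. Next row=LF[7]=0
  step 2: row=0, L[0]='q', prepend. Next row=LF[0]=1
  step 3: row=1, L[1]='z', prepend. Next row=LF[1]=16
  step 4: row=16, L[16]='y', prepend. Next row=LF[16]=15
  step 5: row=15, L[15]='x', prepend. Next row=LF[15]=11
  step 6: row=11, L[11]='z', prepend. Next row=LF[11]=17
  step 7: row=17, L[17]='s', prepend. Next row=LF[17]=6
  step 8: row=6, L[6]='q', prepend. Next row=LF[6]=4
  step 9: row=4, L[4]='q', prepend. Next row=LF[4]=3
  step 10: row=3, L[3]='q', prepend. Next row=LF[3]=2
  step 11: row=2, L[2]='y', prepend. Next row=LF[2]=12
  step 12: row=12, L[12]='y', prepend. Next row=LF[12]=14
  step 13: row=14, L[14]='v', prepend. Next row=LF[14]=9
  step 14: row=9, L[9]='u', prepend. Next row=LF[9]=8
  step 15: row=8, L[8]='y', prepend. Next row=LF[8]=13
  step 16: row=13, L[13]='x', prepend. Next row=LF[13]=10
  step 17: row=10, L[10]='r', prepend. Next row=LF[10]=5
  step 18: row=5, L[5]='t', prepend. Next row=LF[5]=7
Reversed output: trxyuvyyqqqszxyzq$

Answer: trxyuvyyqqqszxyzq$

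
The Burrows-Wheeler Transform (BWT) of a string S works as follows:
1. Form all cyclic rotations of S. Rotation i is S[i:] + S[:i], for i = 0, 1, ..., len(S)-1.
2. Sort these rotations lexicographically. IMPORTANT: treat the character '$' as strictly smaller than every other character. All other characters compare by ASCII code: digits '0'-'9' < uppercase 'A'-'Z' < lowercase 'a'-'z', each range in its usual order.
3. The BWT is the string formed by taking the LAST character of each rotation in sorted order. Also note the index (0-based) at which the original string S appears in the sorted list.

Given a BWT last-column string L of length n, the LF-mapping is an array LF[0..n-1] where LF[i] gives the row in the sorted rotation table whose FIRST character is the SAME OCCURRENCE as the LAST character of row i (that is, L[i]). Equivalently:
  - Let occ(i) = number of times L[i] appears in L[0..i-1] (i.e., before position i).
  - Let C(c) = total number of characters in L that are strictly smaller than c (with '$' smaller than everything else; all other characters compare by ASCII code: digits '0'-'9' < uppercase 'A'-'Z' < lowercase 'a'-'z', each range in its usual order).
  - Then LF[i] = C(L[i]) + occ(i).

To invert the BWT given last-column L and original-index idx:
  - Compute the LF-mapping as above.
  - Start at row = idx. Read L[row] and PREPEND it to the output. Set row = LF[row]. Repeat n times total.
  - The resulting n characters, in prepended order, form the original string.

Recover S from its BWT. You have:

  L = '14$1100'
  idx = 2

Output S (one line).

Answer: 040111$

Derivation:
LF mapping: 3 6 0 4 5 1 2
Walk LF starting at row 2, prepending L[row]:
  step 1: row=2, L[2]='$', prepend. Next row=LF[2]=0
  step 2: row=0, L[0]='1', prepend. Next row=LF[0]=3
  step 3: row=3, L[3]='1', prepend. Next row=LF[3]=4
  step 4: row=4, L[4]='1', prepend. Next row=LF[4]=5
  step 5: row=5, L[5]='0', prepend. Next row=LF[5]=1
  step 6: row=1, L[1]='4', prepend. Next row=LF[1]=6
  step 7: row=6, L[6]='0', prepend. Next row=LF[6]=2
Reversed output: 040111$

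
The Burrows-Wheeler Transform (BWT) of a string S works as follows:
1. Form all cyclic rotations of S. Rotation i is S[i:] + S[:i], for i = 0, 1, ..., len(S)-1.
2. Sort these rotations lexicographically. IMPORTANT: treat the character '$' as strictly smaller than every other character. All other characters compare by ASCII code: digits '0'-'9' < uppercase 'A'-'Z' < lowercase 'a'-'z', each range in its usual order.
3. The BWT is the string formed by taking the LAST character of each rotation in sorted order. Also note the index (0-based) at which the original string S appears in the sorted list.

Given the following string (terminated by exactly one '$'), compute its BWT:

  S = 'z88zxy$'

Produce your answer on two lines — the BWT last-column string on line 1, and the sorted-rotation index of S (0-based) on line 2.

Answer: yz8zx$8
5

Derivation:
All 7 rotations (rotation i = S[i:]+S[:i]):
  rot[0] = z88zxy$
  rot[1] = 88zxy$z
  rot[2] = 8zxy$z8
  rot[3] = zxy$z88
  rot[4] = xy$z88z
  rot[5] = y$z88zx
  rot[6] = $z88zxy
Sorted (with $ < everything):
  sorted[0] = $z88zxy  (last char: 'y')
  sorted[1] = 88zxy$z  (last char: 'z')
  sorted[2] = 8zxy$z8  (last char: '8')
  sorted[3] = xy$z88z  (last char: 'z')
  sorted[4] = y$z88zx  (last char: 'x')
  sorted[5] = z88zxy$  (last char: '$')
  sorted[6] = zxy$z88  (last char: '8')
Last column: yz8zx$8
Original string S is at sorted index 5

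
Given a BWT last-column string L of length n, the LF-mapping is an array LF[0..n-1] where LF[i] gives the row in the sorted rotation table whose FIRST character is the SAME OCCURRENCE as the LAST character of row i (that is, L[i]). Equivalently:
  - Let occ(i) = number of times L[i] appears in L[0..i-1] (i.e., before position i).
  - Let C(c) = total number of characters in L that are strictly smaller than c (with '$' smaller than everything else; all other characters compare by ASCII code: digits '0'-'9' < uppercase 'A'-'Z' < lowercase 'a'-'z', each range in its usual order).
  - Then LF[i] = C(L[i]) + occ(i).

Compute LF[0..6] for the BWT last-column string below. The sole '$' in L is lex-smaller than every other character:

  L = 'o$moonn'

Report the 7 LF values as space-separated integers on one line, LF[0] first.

Char counts: '$':1, 'm':1, 'n':2, 'o':3
C (first-col start): C('$')=0, C('m')=1, C('n')=2, C('o')=4
L[0]='o': occ=0, LF[0]=C('o')+0=4+0=4
L[1]='$': occ=0, LF[1]=C('$')+0=0+0=0
L[2]='m': occ=0, LF[2]=C('m')+0=1+0=1
L[3]='o': occ=1, LF[3]=C('o')+1=4+1=5
L[4]='o': occ=2, LF[4]=C('o')+2=4+2=6
L[5]='n': occ=0, LF[5]=C('n')+0=2+0=2
L[6]='n': occ=1, LF[6]=C('n')+1=2+1=3

Answer: 4 0 1 5 6 2 3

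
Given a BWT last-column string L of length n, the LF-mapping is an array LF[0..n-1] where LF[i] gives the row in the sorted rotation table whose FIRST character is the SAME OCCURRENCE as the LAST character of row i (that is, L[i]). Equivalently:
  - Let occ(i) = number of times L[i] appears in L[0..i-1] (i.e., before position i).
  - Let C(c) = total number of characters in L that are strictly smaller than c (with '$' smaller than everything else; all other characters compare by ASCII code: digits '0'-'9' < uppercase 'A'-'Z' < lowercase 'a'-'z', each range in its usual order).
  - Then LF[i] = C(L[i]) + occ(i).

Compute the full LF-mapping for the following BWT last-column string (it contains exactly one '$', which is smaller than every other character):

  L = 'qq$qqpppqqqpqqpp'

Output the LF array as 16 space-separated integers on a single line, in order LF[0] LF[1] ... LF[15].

Char counts: '$':1, 'p':6, 'q':9
C (first-col start): C('$')=0, C('p')=1, C('q')=7
L[0]='q': occ=0, LF[0]=C('q')+0=7+0=7
L[1]='q': occ=1, LF[1]=C('q')+1=7+1=8
L[2]='$': occ=0, LF[2]=C('$')+0=0+0=0
L[3]='q': occ=2, LF[3]=C('q')+2=7+2=9
L[4]='q': occ=3, LF[4]=C('q')+3=7+3=10
L[5]='p': occ=0, LF[5]=C('p')+0=1+0=1
L[6]='p': occ=1, LF[6]=C('p')+1=1+1=2
L[7]='p': occ=2, LF[7]=C('p')+2=1+2=3
L[8]='q': occ=4, LF[8]=C('q')+4=7+4=11
L[9]='q': occ=5, LF[9]=C('q')+5=7+5=12
L[10]='q': occ=6, LF[10]=C('q')+6=7+6=13
L[11]='p': occ=3, LF[11]=C('p')+3=1+3=4
L[12]='q': occ=7, LF[12]=C('q')+7=7+7=14
L[13]='q': occ=8, LF[13]=C('q')+8=7+8=15
L[14]='p': occ=4, LF[14]=C('p')+4=1+4=5
L[15]='p': occ=5, LF[15]=C('p')+5=1+5=6

Answer: 7 8 0 9 10 1 2 3 11 12 13 4 14 15 5 6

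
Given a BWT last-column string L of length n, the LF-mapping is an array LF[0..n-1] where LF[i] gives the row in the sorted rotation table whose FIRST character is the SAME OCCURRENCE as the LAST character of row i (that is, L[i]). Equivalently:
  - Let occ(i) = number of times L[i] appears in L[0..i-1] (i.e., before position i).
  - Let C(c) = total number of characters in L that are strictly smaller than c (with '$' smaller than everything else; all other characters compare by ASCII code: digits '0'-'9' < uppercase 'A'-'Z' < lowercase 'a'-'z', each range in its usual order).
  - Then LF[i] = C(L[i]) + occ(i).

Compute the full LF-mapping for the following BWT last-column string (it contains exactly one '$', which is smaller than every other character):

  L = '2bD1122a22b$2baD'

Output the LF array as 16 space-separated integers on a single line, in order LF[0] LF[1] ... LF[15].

Char counts: '$':1, '1':2, '2':6, 'D':2, 'a':2, 'b':3
C (first-col start): C('$')=0, C('1')=1, C('2')=3, C('D')=9, C('a')=11, C('b')=13
L[0]='2': occ=0, LF[0]=C('2')+0=3+0=3
L[1]='b': occ=0, LF[1]=C('b')+0=13+0=13
L[2]='D': occ=0, LF[2]=C('D')+0=9+0=9
L[3]='1': occ=0, LF[3]=C('1')+0=1+0=1
L[4]='1': occ=1, LF[4]=C('1')+1=1+1=2
L[5]='2': occ=1, LF[5]=C('2')+1=3+1=4
L[6]='2': occ=2, LF[6]=C('2')+2=3+2=5
L[7]='a': occ=0, LF[7]=C('a')+0=11+0=11
L[8]='2': occ=3, LF[8]=C('2')+3=3+3=6
L[9]='2': occ=4, LF[9]=C('2')+4=3+4=7
L[10]='b': occ=1, LF[10]=C('b')+1=13+1=14
L[11]='$': occ=0, LF[11]=C('$')+0=0+0=0
L[12]='2': occ=5, LF[12]=C('2')+5=3+5=8
L[13]='b': occ=2, LF[13]=C('b')+2=13+2=15
L[14]='a': occ=1, LF[14]=C('a')+1=11+1=12
L[15]='D': occ=1, LF[15]=C('D')+1=9+1=10

Answer: 3 13 9 1 2 4 5 11 6 7 14 0 8 15 12 10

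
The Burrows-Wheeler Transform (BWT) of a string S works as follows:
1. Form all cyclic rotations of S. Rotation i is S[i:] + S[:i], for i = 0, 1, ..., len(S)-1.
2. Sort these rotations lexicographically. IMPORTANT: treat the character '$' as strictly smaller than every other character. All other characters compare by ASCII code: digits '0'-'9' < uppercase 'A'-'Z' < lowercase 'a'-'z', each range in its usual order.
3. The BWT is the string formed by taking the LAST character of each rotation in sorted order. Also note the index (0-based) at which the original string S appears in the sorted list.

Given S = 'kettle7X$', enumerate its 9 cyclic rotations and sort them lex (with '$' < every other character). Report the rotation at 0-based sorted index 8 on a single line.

Answer: ttle7X$ke

Derivation:
All 9 rotations (rotation i = S[i:]+S[:i]):
  rot[0] = kettle7X$
  rot[1] = ettle7X$k
  rot[2] = ttle7X$ke
  rot[3] = tle7X$ket
  rot[4] = le7X$kett
  rot[5] = e7X$kettl
  rot[6] = 7X$kettle
  rot[7] = X$kettle7
  rot[8] = $kettle7X
Sorted (with $ < everything):
  sorted[0] = $kettle7X
  sorted[1] = 7X$kettle
  sorted[2] = X$kettle7
  sorted[3] = e7X$kettl
  sorted[4] = ettle7X$k
  sorted[5] = kettle7X$
  sorted[6] = le7X$kett
  sorted[7] = tle7X$ket
  sorted[8] = ttle7X$ke
sorted[8] = ttle7X$ke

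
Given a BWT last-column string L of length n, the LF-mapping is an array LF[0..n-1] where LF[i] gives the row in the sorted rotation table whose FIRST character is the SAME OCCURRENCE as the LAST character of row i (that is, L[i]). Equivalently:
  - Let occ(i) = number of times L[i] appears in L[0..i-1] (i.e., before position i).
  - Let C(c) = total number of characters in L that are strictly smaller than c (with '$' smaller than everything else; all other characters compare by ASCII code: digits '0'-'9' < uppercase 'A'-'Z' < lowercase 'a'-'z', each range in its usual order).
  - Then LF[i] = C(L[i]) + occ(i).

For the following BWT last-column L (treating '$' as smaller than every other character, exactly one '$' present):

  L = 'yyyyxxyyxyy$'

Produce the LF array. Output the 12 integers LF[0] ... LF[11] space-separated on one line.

Answer: 4 5 6 7 1 2 8 9 3 10 11 0

Derivation:
Char counts: '$':1, 'x':3, 'y':8
C (first-col start): C('$')=0, C('x')=1, C('y')=4
L[0]='y': occ=0, LF[0]=C('y')+0=4+0=4
L[1]='y': occ=1, LF[1]=C('y')+1=4+1=5
L[2]='y': occ=2, LF[2]=C('y')+2=4+2=6
L[3]='y': occ=3, LF[3]=C('y')+3=4+3=7
L[4]='x': occ=0, LF[4]=C('x')+0=1+0=1
L[5]='x': occ=1, LF[5]=C('x')+1=1+1=2
L[6]='y': occ=4, LF[6]=C('y')+4=4+4=8
L[7]='y': occ=5, LF[7]=C('y')+5=4+5=9
L[8]='x': occ=2, LF[8]=C('x')+2=1+2=3
L[9]='y': occ=6, LF[9]=C('y')+6=4+6=10
L[10]='y': occ=7, LF[10]=C('y')+7=4+7=11
L[11]='$': occ=0, LF[11]=C('$')+0=0+0=0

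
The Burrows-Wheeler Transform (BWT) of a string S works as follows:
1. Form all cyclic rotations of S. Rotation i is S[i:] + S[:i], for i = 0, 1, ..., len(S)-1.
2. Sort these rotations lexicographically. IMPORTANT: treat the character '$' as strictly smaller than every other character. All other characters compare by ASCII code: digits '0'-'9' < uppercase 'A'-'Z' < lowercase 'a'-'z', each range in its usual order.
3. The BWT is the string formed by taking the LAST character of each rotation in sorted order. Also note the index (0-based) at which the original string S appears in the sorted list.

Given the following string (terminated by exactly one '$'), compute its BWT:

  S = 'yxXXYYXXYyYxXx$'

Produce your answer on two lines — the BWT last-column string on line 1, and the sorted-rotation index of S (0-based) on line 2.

All 15 rotations (rotation i = S[i:]+S[:i]):
  rot[0] = yxXXYYXXYyYxXx$
  rot[1] = xXXYYXXYyYxXx$y
  rot[2] = XXYYXXYyYxXx$yx
  rot[3] = XYYXXYyYxXx$yxX
  rot[4] = YYXXYyYxXx$yxXX
  rot[5] = YXXYyYxXx$yxXXY
  rot[6] = XXYyYxXx$yxXXYY
  rot[7] = XYyYxXx$yxXXYYX
  rot[8] = YyYxXx$yxXXYYXX
  rot[9] = yYxXx$yxXXYYXXY
  rot[10] = YxXx$yxXXYYXXYy
  rot[11] = xXx$yxXXYYXXYyY
  rot[12] = Xx$yxXXYYXXYyYx
  rot[13] = x$yxXXYYXXYyYxX
  rot[14] = $yxXXYYXXYyYxXx
Sorted (with $ < everything):
  sorted[0] = $yxXXYYXXYyYxXx  (last char: 'x')
  sorted[1] = XXYYXXYyYxXx$yx  (last char: 'x')
  sorted[2] = XXYyYxXx$yxXXYY  (last char: 'Y')
  sorted[3] = XYYXXYyYxXx$yxX  (last char: 'X')
  sorted[4] = XYyYxXx$yxXXYYX  (last char: 'X')
  sorted[5] = Xx$yxXXYYXXYyYx  (last char: 'x')
  sorted[6] = YXXYyYxXx$yxXXY  (last char: 'Y')
  sorted[7] = YYXXYyYxXx$yxXX  (last char: 'X')
  sorted[8] = YxXx$yxXXYYXXYy  (last char: 'y')
  sorted[9] = YyYxXx$yxXXYYXX  (last char: 'X')
  sorted[10] = x$yxXXYYXXYyYxX  (last char: 'X')
  sorted[11] = xXXYYXXYyYxXx$y  (last char: 'y')
  sorted[12] = xXx$yxXXYYXXYyY  (last char: 'Y')
  sorted[13] = yYxXx$yxXXYYXXY  (last char: 'Y')
  sorted[14] = yxXXYYXXYyYxXx$  (last char: '$')
Last column: xxYXXxYXyXXyYY$
Original string S is at sorted index 14

Answer: xxYXXxYXyXXyYY$
14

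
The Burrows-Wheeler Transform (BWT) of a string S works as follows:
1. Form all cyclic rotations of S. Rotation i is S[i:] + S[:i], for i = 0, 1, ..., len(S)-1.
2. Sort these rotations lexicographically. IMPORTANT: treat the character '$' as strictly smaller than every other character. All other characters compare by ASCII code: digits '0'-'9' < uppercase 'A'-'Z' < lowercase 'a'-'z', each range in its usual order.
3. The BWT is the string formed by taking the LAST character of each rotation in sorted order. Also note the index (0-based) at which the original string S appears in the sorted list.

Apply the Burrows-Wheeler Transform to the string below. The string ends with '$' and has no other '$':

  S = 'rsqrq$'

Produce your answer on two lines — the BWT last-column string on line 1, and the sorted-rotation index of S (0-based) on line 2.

Answer: qrsq$r
4

Derivation:
All 6 rotations (rotation i = S[i:]+S[:i]):
  rot[0] = rsqrq$
  rot[1] = sqrq$r
  rot[2] = qrq$rs
  rot[3] = rq$rsq
  rot[4] = q$rsqr
  rot[5] = $rsqrq
Sorted (with $ < everything):
  sorted[0] = $rsqrq  (last char: 'q')
  sorted[1] = q$rsqr  (last char: 'r')
  sorted[2] = qrq$rs  (last char: 's')
  sorted[3] = rq$rsq  (last char: 'q')
  sorted[4] = rsqrq$  (last char: '$')
  sorted[5] = sqrq$r  (last char: 'r')
Last column: qrsq$r
Original string S is at sorted index 4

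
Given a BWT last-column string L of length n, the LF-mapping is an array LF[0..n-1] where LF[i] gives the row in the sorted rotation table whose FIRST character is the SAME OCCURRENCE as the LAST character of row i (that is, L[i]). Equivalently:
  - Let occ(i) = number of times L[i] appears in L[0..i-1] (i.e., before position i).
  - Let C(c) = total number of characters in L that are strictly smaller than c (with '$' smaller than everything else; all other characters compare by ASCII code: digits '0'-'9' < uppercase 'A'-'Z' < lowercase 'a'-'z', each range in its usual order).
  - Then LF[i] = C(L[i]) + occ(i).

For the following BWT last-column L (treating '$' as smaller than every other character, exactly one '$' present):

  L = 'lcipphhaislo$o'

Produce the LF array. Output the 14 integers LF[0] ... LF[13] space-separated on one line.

Answer: 7 2 5 11 12 3 4 1 6 13 8 9 0 10

Derivation:
Char counts: '$':1, 'a':1, 'c':1, 'h':2, 'i':2, 'l':2, 'o':2, 'p':2, 's':1
C (first-col start): C('$')=0, C('a')=1, C('c')=2, C('h')=3, C('i')=5, C('l')=7, C('o')=9, C('p')=11, C('s')=13
L[0]='l': occ=0, LF[0]=C('l')+0=7+0=7
L[1]='c': occ=0, LF[1]=C('c')+0=2+0=2
L[2]='i': occ=0, LF[2]=C('i')+0=5+0=5
L[3]='p': occ=0, LF[3]=C('p')+0=11+0=11
L[4]='p': occ=1, LF[4]=C('p')+1=11+1=12
L[5]='h': occ=0, LF[5]=C('h')+0=3+0=3
L[6]='h': occ=1, LF[6]=C('h')+1=3+1=4
L[7]='a': occ=0, LF[7]=C('a')+0=1+0=1
L[8]='i': occ=1, LF[8]=C('i')+1=5+1=6
L[9]='s': occ=0, LF[9]=C('s')+0=13+0=13
L[10]='l': occ=1, LF[10]=C('l')+1=7+1=8
L[11]='o': occ=0, LF[11]=C('o')+0=9+0=9
L[12]='$': occ=0, LF[12]=C('$')+0=0+0=0
L[13]='o': occ=1, LF[13]=C('o')+1=9+1=10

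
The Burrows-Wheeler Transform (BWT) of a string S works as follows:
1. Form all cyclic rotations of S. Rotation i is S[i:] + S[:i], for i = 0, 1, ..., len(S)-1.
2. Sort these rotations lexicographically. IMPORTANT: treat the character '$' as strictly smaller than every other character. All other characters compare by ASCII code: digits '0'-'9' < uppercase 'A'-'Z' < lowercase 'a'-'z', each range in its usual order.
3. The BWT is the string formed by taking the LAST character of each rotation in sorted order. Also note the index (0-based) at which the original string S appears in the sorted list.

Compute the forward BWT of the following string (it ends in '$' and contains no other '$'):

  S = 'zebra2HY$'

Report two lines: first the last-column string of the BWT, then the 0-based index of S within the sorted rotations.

Answer: Ya2Hrezb$
8

Derivation:
All 9 rotations (rotation i = S[i:]+S[:i]):
  rot[0] = zebra2HY$
  rot[1] = ebra2HY$z
  rot[2] = bra2HY$ze
  rot[3] = ra2HY$zeb
  rot[4] = a2HY$zebr
  rot[5] = 2HY$zebra
  rot[6] = HY$zebra2
  rot[7] = Y$zebra2H
  rot[8] = $zebra2HY
Sorted (with $ < everything):
  sorted[0] = $zebra2HY  (last char: 'Y')
  sorted[1] = 2HY$zebra  (last char: 'a')
  sorted[2] = HY$zebra2  (last char: '2')
  sorted[3] = Y$zebra2H  (last char: 'H')
  sorted[4] = a2HY$zebr  (last char: 'r')
  sorted[5] = bra2HY$ze  (last char: 'e')
  sorted[6] = ebra2HY$z  (last char: 'z')
  sorted[7] = ra2HY$zeb  (last char: 'b')
  sorted[8] = zebra2HY$  (last char: '$')
Last column: Ya2Hrezb$
Original string S is at sorted index 8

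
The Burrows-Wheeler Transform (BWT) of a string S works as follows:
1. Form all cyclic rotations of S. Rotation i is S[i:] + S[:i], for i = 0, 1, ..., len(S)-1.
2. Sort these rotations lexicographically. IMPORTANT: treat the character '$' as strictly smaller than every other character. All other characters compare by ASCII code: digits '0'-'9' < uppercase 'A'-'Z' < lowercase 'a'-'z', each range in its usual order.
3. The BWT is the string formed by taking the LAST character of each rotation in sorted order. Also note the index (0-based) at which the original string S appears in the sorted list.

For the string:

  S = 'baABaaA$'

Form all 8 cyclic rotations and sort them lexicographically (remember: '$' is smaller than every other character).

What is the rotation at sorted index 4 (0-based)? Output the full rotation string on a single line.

All 8 rotations (rotation i = S[i:]+S[:i]):
  rot[0] = baABaaA$
  rot[1] = aABaaA$b
  rot[2] = ABaaA$ba
  rot[3] = BaaA$baA
  rot[4] = aaA$baAB
  rot[5] = aA$baABa
  rot[6] = A$baABaa
  rot[7] = $baABaaA
Sorted (with $ < everything):
  sorted[0] = $baABaaA
  sorted[1] = A$baABaa
  sorted[2] = ABaaA$ba
  sorted[3] = BaaA$baA
  sorted[4] = aA$baABa
  sorted[5] = aABaaA$b
  sorted[6] = aaA$baAB
  sorted[7] = baABaaA$
sorted[4] = aA$baABa

Answer: aA$baABa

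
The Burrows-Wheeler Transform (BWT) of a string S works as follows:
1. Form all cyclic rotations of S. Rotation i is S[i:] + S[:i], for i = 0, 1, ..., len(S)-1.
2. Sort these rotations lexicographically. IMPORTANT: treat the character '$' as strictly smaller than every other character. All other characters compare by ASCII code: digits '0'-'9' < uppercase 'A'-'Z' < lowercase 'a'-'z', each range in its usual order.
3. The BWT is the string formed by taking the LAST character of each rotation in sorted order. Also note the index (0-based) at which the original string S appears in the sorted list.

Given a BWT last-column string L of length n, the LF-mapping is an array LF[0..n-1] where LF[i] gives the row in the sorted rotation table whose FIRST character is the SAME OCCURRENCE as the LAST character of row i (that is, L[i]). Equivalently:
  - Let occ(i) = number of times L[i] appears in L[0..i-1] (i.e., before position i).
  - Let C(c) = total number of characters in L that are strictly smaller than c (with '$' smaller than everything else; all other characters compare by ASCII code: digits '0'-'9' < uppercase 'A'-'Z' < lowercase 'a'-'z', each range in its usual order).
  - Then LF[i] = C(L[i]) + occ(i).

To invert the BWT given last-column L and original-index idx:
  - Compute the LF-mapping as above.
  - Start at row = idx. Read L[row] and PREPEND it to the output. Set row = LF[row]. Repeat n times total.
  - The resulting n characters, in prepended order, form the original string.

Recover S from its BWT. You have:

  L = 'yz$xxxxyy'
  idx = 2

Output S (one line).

LF mapping: 5 8 0 1 2 3 4 6 7
Walk LF starting at row 2, prepending L[row]:
  step 1: row=2, L[2]='$', prepend. Next row=LF[2]=0
  step 2: row=0, L[0]='y', prepend. Next row=LF[0]=5
  step 3: row=5, L[5]='x', prepend. Next row=LF[5]=3
  step 4: row=3, L[3]='x', prepend. Next row=LF[3]=1
  step 5: row=1, L[1]='z', prepend. Next row=LF[1]=8
  step 6: row=8, L[8]='y', prepend. Next row=LF[8]=7
  step 7: row=7, L[7]='y', prepend. Next row=LF[7]=6
  step 8: row=6, L[6]='x', prepend. Next row=LF[6]=4
  step 9: row=4, L[4]='x', prepend. Next row=LF[4]=2
Reversed output: xxyyzxxy$

Answer: xxyyzxxy$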